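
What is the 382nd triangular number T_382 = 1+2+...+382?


n(n+1)/2 = 382×383/2 = 146306/2 = 73153

Σk = 73153


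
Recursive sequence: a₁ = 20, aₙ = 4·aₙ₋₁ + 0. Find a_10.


Computing step by step:
a_1 = 20
a_2 = 80
a_3 = 320
a_4 = 1280
a_5 = 5120
a_6 = 20480
a_7 = 81920
a_8 = 327680
a_9 = 1310720
a_10 = 5242880


a_10 = 5242880


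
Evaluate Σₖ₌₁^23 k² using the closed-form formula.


n = 23
n(n+1)(2n+1)/6 = 23×24×47/6
= 25944/6 = 4324

Σk² = 4324


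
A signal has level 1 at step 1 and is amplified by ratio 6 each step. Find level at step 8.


aₙ = a₁·r^(n-1)
= 1×6^7
= 1×279936
= 279936

a_8 = 279936


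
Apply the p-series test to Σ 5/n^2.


p-series test: Σ c/n^p converges if p > 1, diverges if p ≤ 1 (constant c > 0 doesn't affect convergence).
p = 2
2 > 1 → CONVERGES

Converges (p = 2 > 1)


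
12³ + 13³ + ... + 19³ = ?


Σₖ₌12^19 k³ = [19·20/2]² − [11·12/2]²
= 36100 − 4356 = 31744

Σk³ = 31744


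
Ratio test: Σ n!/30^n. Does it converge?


aₙ = n!/30^n
a_{n+1}/aₙ = (n+1)!/30^(n+1) × 30^n/n!
= (n+1)/30
L = lim(n→∞) (n+1)/30 = ∞
L > 1 → series DIVERGES

Diverges (ratio test: L = ∞ > 1)


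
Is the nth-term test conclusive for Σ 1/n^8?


lim(n→∞) 1/n^8 = 0
lim aₙ = 0 → nth-term test is INCONCLUSIVE
(Need other tests; this is actually a convergent p-series with p=8 > 1)

Inconclusive (lim aₙ = 0; need another test)


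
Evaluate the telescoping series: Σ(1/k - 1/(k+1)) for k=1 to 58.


Telescoping: adjacent terms cancel.
= 1/1 - 1/59
= 1 - 1/59 = 58/59

Sum = 58/59


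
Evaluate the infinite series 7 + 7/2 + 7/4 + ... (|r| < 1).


S∞ = a₁/(1-r) = 7/(1 - 1/2)
= 7/(1/2)
= 14

S∞ = 14


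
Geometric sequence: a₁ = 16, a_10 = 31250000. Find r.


r^(n-1) = aₙ/a₁
r^9 = 31250000/16 = 1953125
r = 1953125^(1/9)
= 5

r = 5


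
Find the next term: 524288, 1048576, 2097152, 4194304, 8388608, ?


Pattern: powers of 2: 2ⁿ
Terms: 524288, 1048576, 2097152, 4194304, 8388608
Next term = 16777216

Next term = 16777216


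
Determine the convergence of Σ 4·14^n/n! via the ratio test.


aₙ = 4·14^n/n!
a_{n+1}/aₙ = 14^(n+1)/(n+1)! × n!/14^n  (constant 4 cancels)
= 14/(n+1)
L = lim(n→∞) 14/(n+1) = 0
L < 1 → series CONVERGES

Converges (ratio test: L = 0 < 1)


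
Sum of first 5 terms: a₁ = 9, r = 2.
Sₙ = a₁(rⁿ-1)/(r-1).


Sₙ = 9×(2^5 - 1)/(2 - 1)
= 9×(32 - 1)/1
= 9×31/1
= 279

S_5 = 279


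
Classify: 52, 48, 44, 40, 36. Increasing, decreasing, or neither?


Differences: -4, -4, -4, -4
All differences < 0 → strictly DECREASING

Monotonically decreasing


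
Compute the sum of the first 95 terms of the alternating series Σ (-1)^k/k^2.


S = -1 + 1/4 - 1/9 + 1/16 - 1/25 + 1/36 - 1/49 + 1/64 ± ...
= -0.8225
(Full series converges to -π²/12 ≈ -0.8225)

S_95 = -0.8225


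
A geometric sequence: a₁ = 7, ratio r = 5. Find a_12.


aₙ = a₁·r^(n-1)
= 7×5^11
= 7×48828125
= 341796875

a_12 = 341796875


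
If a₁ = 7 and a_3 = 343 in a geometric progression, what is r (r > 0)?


r^(n-1) = aₙ/a₁
r^2 = 343/7 = 49
r = 49^(1/2)
= ±7; taking r > 0 gives r = 7

r = 7


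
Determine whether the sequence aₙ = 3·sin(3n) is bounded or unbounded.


For all n, -1 ≤ sin(3n) ≤ 1, so -3 ≤ 3·sin(3n) ≤ 3
Lower bound: -3, Upper bound: 3
The sequence IS bounded

Bounded (-3 ≤ aₙ ≤ 3)


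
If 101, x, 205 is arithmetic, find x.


AM = (101 + 205)/2 = 306/2 = 153

AM = 153


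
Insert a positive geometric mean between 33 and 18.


GM = √(33×18) = √594 = 24.3721

GM = 24.3721


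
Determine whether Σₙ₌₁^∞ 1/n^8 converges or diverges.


p-series test: Σ c/n^p converges if p > 1, diverges if p ≤ 1 (constant c > 0 doesn't affect convergence).
p = 8
8 > 1 → CONVERGES

Converges (p = 8 > 1)


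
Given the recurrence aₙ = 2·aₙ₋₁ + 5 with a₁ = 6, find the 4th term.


Computing step by step:
a_1 = 6
a_2 = 17
a_3 = 39
a_4 = 83


a_4 = 83


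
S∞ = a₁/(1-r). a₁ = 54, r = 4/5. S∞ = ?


S∞ = a₁/(1-r) = 54/(1 - 4/5)
= 54/(1/5)
= 270

S∞ = 270


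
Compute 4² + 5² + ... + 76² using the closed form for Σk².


Σₖ₌4^76 k² = Σₖ₌₁^76 k² − Σₖ₌₁^3 k²
= 76·77·153/6 − 3·4·7/6
= 149226 − 14 = 149212

Σk² = 149212


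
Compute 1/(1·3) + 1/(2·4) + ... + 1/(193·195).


1/(k(k+2)) = (1/2)·(1/k - 1/(k+2)) (partial fractions)
Telescoping: Σ = (1/2)·(1 + 1/2 - 1/194 - 1/195) = 14089/18915

Sum = 14089/18915


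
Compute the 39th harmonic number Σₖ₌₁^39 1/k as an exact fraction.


H_39 = 1/1 + 1/2 + 1/3 + ... + 1/39
= 2066035355155033/485721041551200
≈ 4.2535

H_39 = 2066035355155033/485721041551200 ≈ 4.2535


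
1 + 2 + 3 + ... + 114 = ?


n(n+1)/2 = 114×115/2 = 13110/2 = 6555

Σk = 6555


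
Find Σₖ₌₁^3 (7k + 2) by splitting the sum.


Σ(7k+2) = 7·Σk + 2·n
= 7·6 + 2·3
= 42 + 6 = 48

Σ = 48


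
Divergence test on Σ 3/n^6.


lim(n→∞) 3/n^6 = 0
lim aₙ = 0 → nth-term test is INCONCLUSIVE
(Need other tests; this is actually a convergent p-series with p=6 > 1)

Inconclusive (lim aₙ = 0; need another test)


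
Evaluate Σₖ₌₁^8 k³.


n(n+1)/2 = 8×9/2 = 36
Σk³ = 36² = 1296

Σk³ = 1296


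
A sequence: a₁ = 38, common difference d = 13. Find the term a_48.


aₙ = a₁ + (n-1)d
= 38 + (48-1)×13
= 38 + 611
= 649

a_48 = 649


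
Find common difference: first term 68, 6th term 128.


d = (aₙ - a₁)/(n-1)
= (128 - 68)/(6-1)
= 60/5 = 12

d = 12


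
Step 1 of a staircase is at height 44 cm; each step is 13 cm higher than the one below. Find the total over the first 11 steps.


aₙ = 44 + (11-1)×13 = 174
Sₙ = n(a₁+aₙ)/2 = 11×(44+174)/2
= 11×218/2 = 1199

S_11 = 1199


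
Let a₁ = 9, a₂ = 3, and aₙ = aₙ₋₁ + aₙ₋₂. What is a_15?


Computing iteratively: 9, 3, 12, 15, 27, 42, 69, 111, 180, 291, 471, 762, ...
a_15 = 3228

a_15 = 3228


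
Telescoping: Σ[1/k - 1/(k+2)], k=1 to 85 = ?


Telescoping with gap 2: two head and two tail terms survive.
= (1 + 1/2) - (1/86 + 1/87)
= 3/2 - 1/86 - 1/87 = 5525/3741

Sum = 5525/3741


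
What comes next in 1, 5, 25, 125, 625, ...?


Pattern: geometric (r=5)
Terms: 1, 5, 25, 125, 625
Next term = 3125

Next term = 3125


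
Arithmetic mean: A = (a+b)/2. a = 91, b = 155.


AM = (91 + 155)/2 = 246/2 = 123

AM = 123


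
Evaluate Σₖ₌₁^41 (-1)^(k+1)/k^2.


S = 1 - 1/4 + 1/9 - 1/16 + 1/25 - 1/36 + 1/49 - 1/64 ± ...
= 0.8228
(Full series converges to +π²/12 ≈ +0.8225)

S_41 = 0.8228


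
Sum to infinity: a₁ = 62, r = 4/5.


S∞ = a₁/(1-r) = 62/(1 - 4/5)
= 62/(1/5)
= 310

S∞ = 310


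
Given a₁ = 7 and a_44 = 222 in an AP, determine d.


d = (aₙ - a₁)/(n-1)
= (222 - 7)/(44-1)
= 215/43 = 5

d = 5


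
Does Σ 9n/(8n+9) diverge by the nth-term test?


lim(n→∞) 9n/(8n+9) = 9/8 = 9/8  (divide numerator and denominator by n)
lim aₙ = 9/8 ≠ 0 → series DIVERGES

Diverges (lim aₙ = 9/8 ≠ 0)


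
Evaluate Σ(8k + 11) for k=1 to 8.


Σ(8k+11) = 8·Σk + 11·n
= 8·36 + 11·8
= 288 + 88 = 376

Σ = 376


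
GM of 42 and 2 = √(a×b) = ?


GM = √(42×2) = √84 = 9.1652

GM = 9.1652


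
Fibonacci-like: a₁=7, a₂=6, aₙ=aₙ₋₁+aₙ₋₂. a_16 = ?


Computing iteratively: 7, 6, 13, 19, 32, 51, 83, 134, 217, 351, 568, 919, ...
a_16 = 6299

a_16 = 6299


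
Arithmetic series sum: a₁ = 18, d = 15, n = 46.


aₙ = 18 + (46-1)×15 = 693
Sₙ = n(a₁+aₙ)/2 = 46×(18+693)/2
= 46×711/2 = 16353

S_46 = 16353


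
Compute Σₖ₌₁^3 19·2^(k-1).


Sₙ = 19×(2^3 - 1)/(2 - 1)
= 19×(8 - 1)/1
= 19×7/1
= 133

S_3 = 133


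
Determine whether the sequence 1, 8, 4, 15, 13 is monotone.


Differences: 7, -4, 11, -2
Difference at position 1 is +7 (> 0) but position 2 is -4 (< 0) — sequence both rises and falls
→ NOT monotonic

Not monotonic


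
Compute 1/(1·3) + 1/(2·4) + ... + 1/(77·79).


1/(k(k+2)) = (1/2)·(1/k - 1/(k+2)) (partial fractions)
Telescoping: Σ = (1/2)·(1 + 1/2 - 1/78 - 1/79) = 4543/6162

Sum = 4543/6162


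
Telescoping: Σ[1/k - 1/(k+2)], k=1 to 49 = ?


Telescoping with gap 2: two head and two tail terms survive.
= (1 + 1/2) - (1/50 + 1/51)
= 3/2 - 1/50 - 1/51 = 1862/1275

Sum = 1862/1275


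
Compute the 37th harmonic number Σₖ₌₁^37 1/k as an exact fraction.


H_37 = 1/1 + 1/2 + 1/3 + ... + 1/37
= 2040798836801833/485721041551200
≈ 4.2016

H_37 = 2040798836801833/485721041551200 ≈ 4.2016


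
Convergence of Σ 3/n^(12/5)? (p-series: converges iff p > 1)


p-series test: Σ c/n^p converges if p > 1, diverges if p ≤ 1 (constant c > 0 doesn't affect convergence).
p = 12/5
12/5 > 1 → CONVERGES

Converges (p = 12/5 > 1)


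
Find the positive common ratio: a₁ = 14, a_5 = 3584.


r^(n-1) = aₙ/a₁
r^4 = 3584/14 = 256
r = 256^(1/4)
= ±4; taking r > 0 gives r = 4

r = 4


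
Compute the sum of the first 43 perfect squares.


n = 43
n(n+1)(2n+1)/6 = 43×44×87/6
= 164604/6 = 27434

Σk² = 27434


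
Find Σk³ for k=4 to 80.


Σₖ₌4^80 k³ = [80·81/2]² − [3·4/2]²
= 10497600 − 36 = 10497564

Σk³ = 10497564


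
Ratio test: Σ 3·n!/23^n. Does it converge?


aₙ = 3·n!/23^n
a_{n+1}/aₙ = (n+1)!/23^(n+1) × 23^n/n!  (constant 3 cancels)
= (n+1)/23
L = lim(n→∞) (n+1)/23 = ∞
L > 1 → series DIVERGES

Diverges (ratio test: L = ∞ > 1)


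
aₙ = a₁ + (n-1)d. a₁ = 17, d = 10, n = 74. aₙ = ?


aₙ = a₁ + (n-1)d
= 17 + (74-1)×10
= 17 + 730
= 747

a_74 = 747


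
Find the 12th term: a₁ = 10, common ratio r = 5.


aₙ = a₁·r^(n-1)
= 10×5^11
= 10×48828125
= 488281250

a_12 = 488281250


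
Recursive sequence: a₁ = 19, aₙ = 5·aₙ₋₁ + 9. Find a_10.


Computing step by step:
a_1 = 19
a_2 = 104
a_3 = 529
a_4 = 2654
a_5 = 13279
a_6 = 66404
a_7 = 332029
a_8 = 1660154
a_9 = 8300779
a_10 = 41503904


a_10 = 41503904


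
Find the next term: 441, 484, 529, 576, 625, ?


Pattern: perfect squares: n²
Terms: 441, 484, 529, 576, 625
Next term = 676

Next term = 676


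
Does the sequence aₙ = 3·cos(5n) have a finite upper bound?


For all n, -1 ≤ cos(5n) ≤ 1, so -3 ≤ 3·cos(5n) ≤ 3
Lower bound: -3, Upper bound: 3
The sequence IS bounded

Bounded (-3 ≤ aₙ ≤ 3)


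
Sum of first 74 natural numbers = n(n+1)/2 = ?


n(n+1)/2 = 74×75/2 = 5550/2 = 2775

Σk = 2775


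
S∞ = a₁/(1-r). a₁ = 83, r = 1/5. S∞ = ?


S∞ = a₁/(1-r) = 83/(1 - 1/5)
= 83/(4/5)
= 415/4

S∞ = 415/4


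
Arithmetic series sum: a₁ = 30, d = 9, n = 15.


aₙ = 30 + (15-1)×9 = 156
Sₙ = n(a₁+aₙ)/2 = 15×(30+156)/2
= 15×186/2 = 1395

S_15 = 1395


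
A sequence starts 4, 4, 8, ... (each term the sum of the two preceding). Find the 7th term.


Computing iteratively: 4, 4, 8, 12, 20, 32, 52
a_7 = 52

a_7 = 52


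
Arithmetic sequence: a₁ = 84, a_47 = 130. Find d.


d = (aₙ - a₁)/(n-1)
= (130 - 84)/(47-1)
= 46/46 = 1

d = 1


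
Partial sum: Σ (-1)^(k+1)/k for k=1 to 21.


S = 1 - 1/2 + 1/3 - 1/4 + 1/5 - 1/6 + 1/7 - 1/8 ± ...
= 0.7164
(Full series converges to +ln(2) ≈ +0.6931)

S_21 = 0.7164


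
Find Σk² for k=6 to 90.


Σₖ₌6^90 k² = Σₖ₌₁^90 k² − Σₖ₌₁^5 k²
= 90·91·181/6 − 5·6·11/6
= 247065 − 55 = 247010

Σk² = 247010


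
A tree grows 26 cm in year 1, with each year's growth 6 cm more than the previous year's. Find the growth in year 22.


aₙ = a₁ + (n-1)d
= 26 + (22-1)×6
= 26 + 126
= 152

a_22 = 152


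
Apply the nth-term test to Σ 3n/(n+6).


lim(n→∞) 3n/(n+6) = 3/1 = 3  (divide numerator and denominator by n)
lim aₙ = 3 ≠ 0 → series DIVERGES

Diverges (lim aₙ = 3 ≠ 0)


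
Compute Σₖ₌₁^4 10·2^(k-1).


Sₙ = 10×(2^4 - 1)/(2 - 1)
= 10×(16 - 1)/1
= 10×15/1
= 150

S_4 = 150


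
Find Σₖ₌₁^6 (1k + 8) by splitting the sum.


Σ(1k+8) = 1·Σk + 8·n
= 1·21 + 8·6
= 21 + 48 = 69

Σ = 69


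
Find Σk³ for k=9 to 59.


Σₖ₌9^59 k³ = [59·60/2]² − [8·9/2]²
= 3132900 − 1296 = 3131604

Σk³ = 3131604


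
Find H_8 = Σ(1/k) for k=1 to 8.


H_8 = 1/1 + 1/2 + 1/3 + 1/4 + 1/5 + 1/6 + 1/7 + 1/8
= 761/280
≈ 2.7179

H_8 = 761/280 ≈ 2.7179


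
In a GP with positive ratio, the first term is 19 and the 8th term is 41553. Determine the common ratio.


r^(n-1) = aₙ/a₁
r^7 = 41553/19 = 2187
r = 2187^(1/7)
= 3

r = 3


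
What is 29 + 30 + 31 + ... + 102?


Σₖ₌29^102 k = Σₖ₌₁^102 k − Σₖ₌₁^28 k
= 102·103/2 − 28·29/2
= 5253 − 406 = 4847

Σk = 4847


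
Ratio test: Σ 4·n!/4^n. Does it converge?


aₙ = 4·n!/4^n
a_{n+1}/aₙ = (n+1)!/4^(n+1) × 4^n/n!  (constant 4 cancels)
= (n+1)/4
L = lim(n→∞) (n+1)/4 = ∞
L > 1 → series DIVERGES

Diverges (ratio test: L = ∞ > 1)


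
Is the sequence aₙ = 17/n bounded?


a₁ = 17, a₂ = 17/2, a₃ = 17/3, ...
0 < aₙ ≤ 17 for all n ≥ 1
Lower bound: 0, Upper bound: 17
The sequence IS bounded

Bounded (0 < aₙ ≤ 17)


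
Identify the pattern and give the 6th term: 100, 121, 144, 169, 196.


Pattern: perfect squares: n²
Terms: 100, 121, 144, 169, 196
Next term = 225

Next term = 225


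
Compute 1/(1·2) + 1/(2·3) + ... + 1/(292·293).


1/(k(k+1)) = 1/k - 1/(k+1) (partial fractions)
Telescoping: Σ = 1 - 1/293 = 292/293

Sum = 292/293


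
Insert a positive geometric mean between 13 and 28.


GM = √(13×28) = √364 = 19.0788

GM = 19.0788


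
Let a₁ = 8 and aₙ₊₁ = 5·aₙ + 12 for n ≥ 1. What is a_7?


Computing step by step:
a_1 = 8
a_2 = 52
a_3 = 272
a_4 = 1372
a_5 = 6872
a_6 = 34372
a_7 = 171872


a_7 = 171872


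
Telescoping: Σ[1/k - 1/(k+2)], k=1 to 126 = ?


Telescoping with gap 2: two head and two tail terms survive.
= (1 + 1/2) - (1/127 + 1/128)
= 3/2 - 1/127 - 1/128 = 24129/16256

Sum = 24129/16256


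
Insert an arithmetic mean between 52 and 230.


AM = (52 + 230)/2 = 282/2 = 141

AM = 141


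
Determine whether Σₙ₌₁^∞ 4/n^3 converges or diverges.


p-series test: Σ c/n^p converges if p > 1, diverges if p ≤ 1 (constant c > 0 doesn't affect convergence).
p = 3
3 > 1 → CONVERGES

Converges (p = 3 > 1)


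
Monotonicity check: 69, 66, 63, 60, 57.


Differences: -3, -3, -3, -3
All differences < 0 → strictly DECREASING

Monotonically decreasing


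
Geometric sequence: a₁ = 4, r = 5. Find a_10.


aₙ = a₁·r^(n-1)
= 4×5^9
= 4×1953125
= 7812500

a_10 = 7812500


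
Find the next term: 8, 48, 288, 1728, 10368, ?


Pattern: geometric (r=6)
Terms: 8, 48, 288, 1728, 10368
Next term = 62208

Next term = 62208


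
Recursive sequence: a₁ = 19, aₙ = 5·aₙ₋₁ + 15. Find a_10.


Computing step by step:
a_1 = 19
a_2 = 110
a_3 = 565
a_4 = 2840
a_5 = 14215
a_6 = 71090
a_7 = 355465
a_8 = 1777340
a_9 = 8886715
a_10 = 44433590


a_10 = 44433590


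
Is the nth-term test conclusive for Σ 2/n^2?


lim(n→∞) 2/n^2 = 0
lim aₙ = 0 → nth-term test is INCONCLUSIVE
(Need other tests; this is actually a convergent p-series with p=2 > 1)

Inconclusive (lim aₙ = 0; need another test)


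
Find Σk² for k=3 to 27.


Σₖ₌3^27 k² = Σₖ₌₁^27 k² − Σₖ₌₁^2 k²
= 27·28·55/6 − 2·3·5/6
= 6930 − 5 = 6925

Σk² = 6925


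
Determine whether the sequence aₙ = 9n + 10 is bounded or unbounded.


aₙ = 9n + 10 → as n→∞, aₙ→∞
No finite upper bound exists
The sequence is UNBOUNDED

Unbounded (aₙ → ∞ as n → ∞)


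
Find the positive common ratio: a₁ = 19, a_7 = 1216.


r^(n-1) = aₙ/a₁
r^6 = 1216/19 = 64
r = 64^(1/6)
= ±2; taking r > 0 gives r = 2

r = 2


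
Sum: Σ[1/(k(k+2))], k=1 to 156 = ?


1/(k(k+2)) = (1/2)·(1/k - 1/(k+2)) (partial fractions)
Telescoping: Σ = (1/2)·(1 + 1/2 - 1/157 - 1/158) = 18447/24806

Sum = 18447/24806


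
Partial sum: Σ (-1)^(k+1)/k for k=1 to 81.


S = 1 - 1/2 + 1/3 - 1/4 + 1/5 - 1/6 + 1/7 - 1/8 ± ...
= 0.6993
(Full series converges to +ln(2) ≈ +0.6931)

S_81 = 0.6993


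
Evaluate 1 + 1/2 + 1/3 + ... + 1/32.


H_32 = 1/1 + 1/2 + 1/3 + ... + 1/32
= 586061125622639/144403552893600
≈ 4.0585

H_32 = 586061125622639/144403552893600 ≈ 4.0585


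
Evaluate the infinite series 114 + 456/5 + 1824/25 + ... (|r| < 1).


S∞ = a₁/(1-r) = 114/(1 - 4/5)
= 114/(1/5)
= 570

S∞ = 570


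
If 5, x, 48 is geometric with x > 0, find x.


GM = √(5×48) = √240 = 15.4919

GM = 15.4919


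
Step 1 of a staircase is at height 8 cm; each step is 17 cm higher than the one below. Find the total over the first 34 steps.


aₙ = 8 + (34-1)×17 = 569
Sₙ = n(a₁+aₙ)/2 = 34×(8+569)/2
= 34×577/2 = 9809

S_34 = 9809


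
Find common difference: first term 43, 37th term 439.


d = (aₙ - a₁)/(n-1)
= (439 - 43)/(37-1)
= 396/36 = 11

d = 11


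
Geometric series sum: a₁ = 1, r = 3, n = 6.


Sₙ = 1×(3^6 - 1)/(3 - 1)
= 1×(729 - 1)/2
= 1×728/2
= 364

S_6 = 364


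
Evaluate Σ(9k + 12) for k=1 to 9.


Σ(9k+12) = 9·Σk + 12·n
= 9·45 + 12·9
= 405 + 108 = 513

Σ = 513


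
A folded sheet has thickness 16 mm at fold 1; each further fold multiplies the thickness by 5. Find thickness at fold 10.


aₙ = a₁·r^(n-1)
= 16×5^9
= 16×1953125
= 31250000

a_10 = 31250000


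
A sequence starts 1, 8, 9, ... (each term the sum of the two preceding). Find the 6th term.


Computing iteratively: 1, 8, 9, 17, 26, 43
a_6 = 43

a_6 = 43


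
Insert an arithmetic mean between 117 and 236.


AM = (117 + 236)/2 = 353/2 = 176.5

AM = 176.5


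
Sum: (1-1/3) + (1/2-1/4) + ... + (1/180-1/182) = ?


Telescoping with gap 2: two head and two tail terms survive.
= (1 + 1/2) - (1/181 + 1/182)
= 3/2 - 1/181 - 1/182 = 24525/16471

Sum = 24525/16471


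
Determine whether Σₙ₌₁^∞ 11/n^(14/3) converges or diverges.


p-series test: Σ c/n^p converges if p > 1, diverges if p ≤ 1 (constant c > 0 doesn't affect convergence).
p = 14/3
14/3 > 1 → CONVERGES

Converges (p = 14/3 > 1)


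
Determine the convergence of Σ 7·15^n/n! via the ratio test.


aₙ = 7·15^n/n!
a_{n+1}/aₙ = 15^(n+1)/(n+1)! × n!/15^n  (constant 7 cancels)
= 15/(n+1)
L = lim(n→∞) 15/(n+1) = 0
L < 1 → series CONVERGES

Converges (ratio test: L = 0 < 1)


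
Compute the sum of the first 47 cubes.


n(n+1)/2 = 47×48/2 = 1128
Σk³ = 1128² = 1272384

Σk³ = 1272384


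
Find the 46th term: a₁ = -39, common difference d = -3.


aₙ = a₁ + (n-1)d
= -39 + (46-1)×-3
= -39 - 135
= -174

a_46 = -174


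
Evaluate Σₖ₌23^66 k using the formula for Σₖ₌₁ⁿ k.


Σₖ₌23^66 k = Σₖ₌₁^66 k − Σₖ₌₁^22 k
= 66·67/2 − 22·23/2
= 2211 − 253 = 1958

Σk = 1958


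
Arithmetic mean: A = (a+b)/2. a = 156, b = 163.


AM = (156 + 163)/2 = 319/2 = 159.5

AM = 159.5


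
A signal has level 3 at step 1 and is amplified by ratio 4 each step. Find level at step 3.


aₙ = a₁·r^(n-1)
= 3×4^2
= 3×16
= 48

a_3 = 48


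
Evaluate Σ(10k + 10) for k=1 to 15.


Σ(10k+10) = 10·Σk + 10·n
= 10·120 + 10·15
= 1200 + 150 = 1350

Σ = 1350


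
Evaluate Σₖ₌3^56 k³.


Σₖ₌3^56 k³ = [56·57/2]² − [2·3/2]²
= 2547216 − 9 = 2547207

Σk³ = 2547207


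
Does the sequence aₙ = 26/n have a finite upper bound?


a₁ = 26, a₂ = 26/2, a₃ = 26/3, ...
0 < aₙ ≤ 26 for all n ≥ 1
Lower bound: 0, Upper bound: 26
The sequence IS bounded

Bounded (0 < aₙ ≤ 26)


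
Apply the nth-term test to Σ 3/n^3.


lim(n→∞) 3/n^3 = 0
lim aₙ = 0 → nth-term test is INCONCLUSIVE
(Need other tests; this is actually a convergent p-series with p=3 > 1)

Inconclusive (lim aₙ = 0; need another test)


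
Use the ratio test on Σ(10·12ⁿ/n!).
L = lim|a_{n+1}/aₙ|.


aₙ = 10·12^n/n!
a_{n+1}/aₙ = 12^(n+1)/(n+1)! × n!/12^n  (constant 10 cancels)
= 12/(n+1)
L = lim(n→∞) 12/(n+1) = 0
L < 1 → series CONVERGES

Converges (ratio test: L = 0 < 1)


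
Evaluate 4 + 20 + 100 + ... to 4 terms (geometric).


Sₙ = 4×(5^4 - 1)/(5 - 1)
= 4×(625 - 1)/4
= 4×624/4
= 624

S_4 = 624


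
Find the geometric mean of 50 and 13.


GM = √(50×13) = √650 = 25.4951

GM = 25.4951


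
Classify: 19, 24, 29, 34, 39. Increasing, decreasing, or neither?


Differences: 5, 5, 5, 5
All differences > 0 → strictly INCREASING

Monotonically increasing


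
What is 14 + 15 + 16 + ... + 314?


Σₖ₌14^314 k = Σₖ₌₁^314 k − Σₖ₌₁^13 k
= 314·315/2 − 13·14/2
= 49455 − 91 = 49364

Σk = 49364


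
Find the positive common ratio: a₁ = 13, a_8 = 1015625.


r^(n-1) = aₙ/a₁
r^7 = 1015625/13 = 78125
r = 78125^(1/7)
= 5

r = 5


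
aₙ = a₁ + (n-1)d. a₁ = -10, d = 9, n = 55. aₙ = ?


aₙ = a₁ + (n-1)d
= -10 + (55-1)×9
= -10 + 486
= 476

a_55 = 476


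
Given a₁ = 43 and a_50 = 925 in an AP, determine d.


d = (aₙ - a₁)/(n-1)
= (925 - 43)/(50-1)
= 882/49 = 18

d = 18


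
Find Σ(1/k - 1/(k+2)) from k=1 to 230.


Telescoping with gap 2: two head and two tail terms survive.
= (1 + 1/2) - (1/231 + 1/232)
= 3/2 - 1/231 - 1/232 = 79925/53592

Sum = 79925/53592


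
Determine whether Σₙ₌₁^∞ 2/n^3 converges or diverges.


p-series test: Σ c/n^p converges if p > 1, diverges if p ≤ 1 (constant c > 0 doesn't affect convergence).
p = 3
3 > 1 → CONVERGES

Converges (p = 3 > 1)


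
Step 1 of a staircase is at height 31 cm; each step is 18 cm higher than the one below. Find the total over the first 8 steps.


aₙ = 31 + (8-1)×18 = 157
Sₙ = n(a₁+aₙ)/2 = 8×(31+157)/2
= 8×188/2 = 752

S_8 = 752


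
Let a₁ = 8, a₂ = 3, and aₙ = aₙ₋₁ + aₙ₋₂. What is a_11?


Computing iteratively: 8, 3, 11, 14, 25, 39, 64, 103, 167, 270, 437
a_11 = 437

a_11 = 437


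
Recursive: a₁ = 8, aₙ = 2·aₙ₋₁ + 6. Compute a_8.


Computing step by step:
a_1 = 8
a_2 = 22
a_3 = 50
a_4 = 106
a_5 = 218
a_6 = 442
a_7 = 890
a_8 = 1786


a_8 = 1786


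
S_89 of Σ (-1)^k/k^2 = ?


S = -1 + 1/4 - 1/9 + 1/16 - 1/25 + 1/36 - 1/49 + 1/64 ± ...
= -0.8225
(Full series converges to -π²/12 ≈ -0.8225)

S_89 = -0.8225


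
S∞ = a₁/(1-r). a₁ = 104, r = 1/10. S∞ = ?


S∞ = a₁/(1-r) = 104/(1 - 1/10)
= 104/(9/10)
= 1040/9

S∞ = 1040/9


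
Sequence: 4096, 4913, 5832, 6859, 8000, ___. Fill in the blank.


Pattern: perfect cubes: n³
Terms: 4096, 4913, 5832, 6859, 8000
Next term = 9261

Next term = 9261


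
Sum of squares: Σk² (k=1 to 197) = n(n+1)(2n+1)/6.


n = 197
n(n+1)(2n+1)/6 = 197×198×395/6
= 15407370/6 = 2567895

Σk² = 2567895


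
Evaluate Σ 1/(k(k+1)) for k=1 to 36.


1/(k(k+1)) = 1/k - 1/(k+1) (partial fractions)
Telescoping: Σ = 1 - 1/37 = 36/37

Sum = 36/37


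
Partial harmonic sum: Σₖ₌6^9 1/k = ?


Σₖ₌6^9 1/k = 1/6 + 1/7 + 1/8 + 1/9
= 275/504
≈ 0.5456

Sum = 275/504 ≈ 0.5456


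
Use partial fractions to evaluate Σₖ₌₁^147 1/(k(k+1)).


1/(k(k+1)) = 1/k - 1/(k+1) (partial fractions)
Telescoping: Σ = 1 - 1/148 = 147/148

Sum = 147/148


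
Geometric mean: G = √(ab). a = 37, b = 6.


GM = √(37×6) = √222 = 14.8997

GM = 14.8997


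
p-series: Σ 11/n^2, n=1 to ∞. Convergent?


p-series test: Σ c/n^p converges if p > 1, diverges if p ≤ 1 (constant c > 0 doesn't affect convergence).
p = 2
2 > 1 → CONVERGES

Converges (p = 2 > 1)


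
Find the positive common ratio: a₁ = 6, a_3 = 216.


r^(n-1) = aₙ/a₁
r^2 = 216/6 = 36
r = 36^(1/2)
= ±6; taking r > 0 gives r = 6

r = 6


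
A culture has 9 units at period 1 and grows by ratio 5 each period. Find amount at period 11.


aₙ = a₁·r^(n-1)
= 9×5^10
= 9×9765625
= 87890625

a_11 = 87890625


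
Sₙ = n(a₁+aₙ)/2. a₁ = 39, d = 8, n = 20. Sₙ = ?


aₙ = 39 + (20-1)×8 = 191
Sₙ = n(a₁+aₙ)/2 = 20×(39+191)/2
= 20×230/2 = 2300

S_20 = 2300


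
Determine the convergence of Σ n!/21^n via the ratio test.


aₙ = n!/21^n
a_{n+1}/aₙ = (n+1)!/21^(n+1) × 21^n/n!
= (n+1)/21
L = lim(n→∞) (n+1)/21 = ∞
L > 1 → series DIVERGES

Diverges (ratio test: L = ∞ > 1)


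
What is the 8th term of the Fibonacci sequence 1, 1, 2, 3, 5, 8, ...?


Fibonacci sequence: 1, 1, 2, 3, 5, 8, 13, 21
F(8) = 21

F(8) = 21


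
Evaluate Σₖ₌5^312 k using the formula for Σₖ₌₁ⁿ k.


Σₖ₌5^312 k = Σₖ₌₁^312 k − Σₖ₌₁^4 k
= 312·313/2 − 4·5/2
= 48828 − 10 = 48818

Σk = 48818


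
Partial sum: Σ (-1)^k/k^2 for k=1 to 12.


S = -1 + 1/4 - 1/9 + 1/16 - 1/25 + 1/36 - 1/49 + 1/64 ± ...
= -0.8193
(Full series converges to -π²/12 ≈ -0.8225)

S_12 = -0.8193


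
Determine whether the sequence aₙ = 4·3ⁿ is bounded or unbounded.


aₙ = 4·3ⁿ → as n→∞, aₙ→∞ (since base 3 > 1)
No finite upper bound exists
The sequence is UNBOUNDED

Unbounded (aₙ → ∞ as n → ∞)


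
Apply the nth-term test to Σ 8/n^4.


lim(n→∞) 8/n^4 = 0
lim aₙ = 0 → nth-term test is INCONCLUSIVE
(Need other tests; this is actually a convergent p-series with p=4 > 1)

Inconclusive (lim aₙ = 0; need another test)


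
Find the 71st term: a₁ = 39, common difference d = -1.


aₙ = a₁ + (n-1)d
= 39 + (71-1)×-1
= 39 - 70
= -31

a_71 = -31


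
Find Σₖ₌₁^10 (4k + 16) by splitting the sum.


Σ(4k+16) = 4·Σk + 16·n
= 4·55 + 16·10
= 220 + 160 = 380

Σ = 380


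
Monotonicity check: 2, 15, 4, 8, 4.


Differences: 13, -11, 4, -4
Difference at position 1 is +13 (> 0) but position 2 is -11 (< 0) — sequence both rises and falls
→ NOT monotonic

Not monotonic


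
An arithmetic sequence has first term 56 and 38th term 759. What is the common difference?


d = (aₙ - a₁)/(n-1)
= (759 - 56)/(38-1)
= 703/37 = 19

d = 19


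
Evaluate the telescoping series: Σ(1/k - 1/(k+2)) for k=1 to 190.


Telescoping with gap 2: two head and two tail terms survive.
= (1 + 1/2) - (1/191 + 1/192)
= 3/2 - 1/191 - 1/192 = 54625/36672

Sum = 54625/36672


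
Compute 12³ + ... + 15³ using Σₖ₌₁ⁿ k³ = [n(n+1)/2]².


Σₖ₌12^15 k³ = [15·16/2]² − [11·12/2]²
= 14400 − 4356 = 10044

Σk³ = 10044


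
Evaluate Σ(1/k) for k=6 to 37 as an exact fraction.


Σₖ₌6^37 1/k = 1/6 + 1/7 + 1/8 + ... + 1/37
= 931735791926593/485721041551200
≈ 1.9183

Sum = 931735791926593/485721041551200 ≈ 1.9183


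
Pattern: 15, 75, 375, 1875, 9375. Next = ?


Pattern: geometric (r=5)
Terms: 15, 75, 375, 1875, 9375
Next term = 46875

Next term = 46875


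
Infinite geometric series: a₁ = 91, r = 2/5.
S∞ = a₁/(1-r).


S∞ = a₁/(1-r) = 91/(1 - 2/5)
= 91/(3/5)
= 455/3

S∞ = 455/3


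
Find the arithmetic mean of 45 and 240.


AM = (45 + 240)/2 = 285/2 = 142.5

AM = 142.5


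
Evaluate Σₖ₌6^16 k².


Σₖ₌6^16 k² = Σₖ₌₁^16 k² − Σₖ₌₁^5 k²
= 16·17·33/6 − 5·6·11/6
= 1496 − 55 = 1441

Σk² = 1441


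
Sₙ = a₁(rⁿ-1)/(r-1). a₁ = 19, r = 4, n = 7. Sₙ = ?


Sₙ = 19×(4^7 - 1)/(4 - 1)
= 19×(16384 - 1)/3
= 19×16383/3
= 103759

S_7 = 103759


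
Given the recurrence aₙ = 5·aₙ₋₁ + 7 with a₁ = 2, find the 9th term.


Computing step by step:
a_1 = 2
a_2 = 17
a_3 = 92
a_4 = 467
a_5 = 2342
a_6 = 11717
a_7 = 58592
a_8 = 292967
a_9 = 1464842


a_9 = 1464842


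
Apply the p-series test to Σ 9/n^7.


p-series test: Σ c/n^p converges if p > 1, diverges if p ≤ 1 (constant c > 0 doesn't affect convergence).
p = 7
7 > 1 → CONVERGES

Converges (p = 7 > 1)


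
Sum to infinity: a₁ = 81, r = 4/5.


S∞ = a₁/(1-r) = 81/(1 - 4/5)
= 81/(1/5)
= 405

S∞ = 405


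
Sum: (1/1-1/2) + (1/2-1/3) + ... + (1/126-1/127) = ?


Telescoping: adjacent terms cancel.
= 1/1 - 1/127
= 1 - 1/127 = 126/127

Sum = 126/127


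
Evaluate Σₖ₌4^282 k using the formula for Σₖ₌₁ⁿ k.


Σₖ₌4^282 k = Σₖ₌₁^282 k − Σₖ₌₁^3 k
= 282·283/2 − 3·4/2
= 39903 − 6 = 39897

Σk = 39897


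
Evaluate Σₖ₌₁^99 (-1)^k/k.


S = -1 + 1/2 - 1/3 + 1/4 - 1/5 + 1/6 - 1/7 + 1/8 ± ...
= -0.6982
(Full series converges to -ln(2) ≈ -0.6931)

S_99 = -0.6982


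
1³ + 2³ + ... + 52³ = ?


n(n+1)/2 = 52×53/2 = 1378
Σk³ = 1378² = 1898884

Σk³ = 1898884


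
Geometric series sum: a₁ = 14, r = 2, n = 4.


Sₙ = 14×(2^4 - 1)/(2 - 1)
= 14×(16 - 1)/1
= 14×15/1
= 210

S_4 = 210


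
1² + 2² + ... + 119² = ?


n = 119
n(n+1)(2n+1)/6 = 119×120×239/6
= 3412920/6 = 568820

Σk² = 568820


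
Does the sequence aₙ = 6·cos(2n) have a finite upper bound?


For all n, -1 ≤ cos(2n) ≤ 1, so -6 ≤ 6·cos(2n) ≤ 6
Lower bound: -6, Upper bound: 6
The sequence IS bounded

Bounded (-6 ≤ aₙ ≤ 6)


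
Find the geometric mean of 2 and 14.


GM = √(2×14) = √28 = 5.2915

GM = 5.2915


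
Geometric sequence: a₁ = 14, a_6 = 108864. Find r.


r^(n-1) = aₙ/a₁
r^5 = 108864/14 = 7776
r = 7776^(1/5)
= 6

r = 6


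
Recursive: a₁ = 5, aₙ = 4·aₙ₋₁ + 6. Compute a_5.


Computing step by step:
a_1 = 5
a_2 = 26
a_3 = 110
a_4 = 446
a_5 = 1790


a_5 = 1790


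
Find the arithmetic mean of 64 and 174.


AM = (64 + 174)/2 = 238/2 = 119

AM = 119


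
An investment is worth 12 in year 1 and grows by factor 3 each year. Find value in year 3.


aₙ = a₁·r^(n-1)
= 12×3^2
= 12×9
= 108

a_3 = 108


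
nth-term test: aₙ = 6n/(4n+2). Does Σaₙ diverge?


lim(n→∞) 6n/(4n+2) = 6/4 = 3/2  (divide numerator and denominator by n)
lim aₙ = 3/2 ≠ 0 → series DIVERGES

Diverges (lim aₙ = 3/2 ≠ 0)


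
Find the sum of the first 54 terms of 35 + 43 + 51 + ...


aₙ = 35 + (54-1)×8 = 459
Sₙ = n(a₁+aₙ)/2 = 54×(35+459)/2
= 54×494/2 = 13338

S_54 = 13338


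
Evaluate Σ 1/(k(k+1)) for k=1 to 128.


1/(k(k+1)) = 1/k - 1/(k+1) (partial fractions)
Telescoping: Σ = 1 - 1/129 = 128/129

Sum = 128/129


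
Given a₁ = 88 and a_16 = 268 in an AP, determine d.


d = (aₙ - a₁)/(n-1)
= (268 - 88)/(16-1)
= 180/15 = 12

d = 12


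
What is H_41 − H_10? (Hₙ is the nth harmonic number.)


Σₖ₌11^41 1/k = 1/11 + 1/12 + 1/13 + ... + 1/41
= 3908844674285039/2844937529085600
≈ 1.374

Sum = 3908844674285039/2844937529085600 ≈ 1.374


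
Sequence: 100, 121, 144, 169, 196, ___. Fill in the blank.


Pattern: perfect squares: n²
Terms: 100, 121, 144, 169, 196
Next term = 225

Next term = 225


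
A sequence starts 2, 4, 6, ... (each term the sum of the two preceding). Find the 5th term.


Computing iteratively: 2, 4, 6, 10, 16
a_5 = 16

a_5 = 16


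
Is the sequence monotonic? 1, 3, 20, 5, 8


Differences: 2, 17, -15, 3
Difference at position 1 is +2 (> 0) but position 3 is -15 (< 0) — sequence both rises and falls
→ NOT monotonic

Not monotonic


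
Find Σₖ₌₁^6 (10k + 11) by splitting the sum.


Σ(10k+11) = 10·Σk + 11·n
= 10·21 + 11·6
= 210 + 66 = 276

Σ = 276


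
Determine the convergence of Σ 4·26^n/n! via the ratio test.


aₙ = 4·26^n/n!
a_{n+1}/aₙ = 26^(n+1)/(n+1)! × n!/26^n  (constant 4 cancels)
= 26/(n+1)
L = lim(n→∞) 26/(n+1) = 0
L < 1 → series CONVERGES

Converges (ratio test: L = 0 < 1)


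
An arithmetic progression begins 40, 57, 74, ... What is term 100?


aₙ = a₁ + (n-1)d
= 40 + (100-1)×17
= 40 + 1683
= 1723

a_100 = 1723


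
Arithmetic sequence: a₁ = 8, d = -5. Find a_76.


aₙ = a₁ + (n-1)d
= 8 + (76-1)×-5
= 8 - 375
= -367

a_76 = -367


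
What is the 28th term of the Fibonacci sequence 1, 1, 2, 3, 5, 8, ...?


Fibonacci sequence: 1, 1, 2, 3, 5, 8, 13, 21, 34, 55, 89, ...
F(28) = 317811

F(28) = 317811


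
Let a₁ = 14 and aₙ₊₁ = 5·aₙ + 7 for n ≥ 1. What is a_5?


Computing step by step:
a_1 = 14
a_2 = 77
a_3 = 392
a_4 = 1967
a_5 = 9842


a_5 = 9842


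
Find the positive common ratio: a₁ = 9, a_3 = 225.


r^(n-1) = aₙ/a₁
r^2 = 225/9 = 25
r = 25^(1/2)
= ±5; taking r > 0 gives r = 5

r = 5


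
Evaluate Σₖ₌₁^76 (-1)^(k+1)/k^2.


S = 1 - 1/4 + 1/9 - 1/16 + 1/25 - 1/36 + 1/49 - 1/64 ± ...
= 0.8224
(Full series converges to +π²/12 ≈ +0.8225)

S_76 = 0.8224


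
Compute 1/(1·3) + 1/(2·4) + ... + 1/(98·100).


1/(k(k+2)) = (1/2)·(1/k - 1/(k+2)) (partial fractions)
Telescoping: Σ = (1/2)·(1 + 1/2 - 1/99 - 1/100) = 14651/19800

Sum = 14651/19800


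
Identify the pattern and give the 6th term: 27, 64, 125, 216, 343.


Pattern: perfect cubes: n³
Terms: 27, 64, 125, 216, 343
Next term = 512

Next term = 512


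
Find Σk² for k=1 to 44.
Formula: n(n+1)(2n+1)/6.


n = 44
n(n+1)(2n+1)/6 = 44×45×89/6
= 176220/6 = 29370

Σk² = 29370


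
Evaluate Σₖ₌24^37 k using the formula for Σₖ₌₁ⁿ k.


Σₖ₌24^37 k = Σₖ₌₁^37 k − Σₖ₌₁^23 k
= 37·38/2 − 23·24/2
= 703 − 276 = 427

Σk = 427


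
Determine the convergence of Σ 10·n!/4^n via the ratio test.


aₙ = 10·n!/4^n
a_{n+1}/aₙ = (n+1)!/4^(n+1) × 4^n/n!  (constant 10 cancels)
= (n+1)/4
L = lim(n→∞) (n+1)/4 = ∞
L > 1 → series DIVERGES

Diverges (ratio test: L = ∞ > 1)


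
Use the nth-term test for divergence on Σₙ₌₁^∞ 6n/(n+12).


lim(n→∞) 6n/(n+12) = 6/1 = 6  (divide numerator and denominator by n)
lim aₙ = 6 ≠ 0 → series DIVERGES

Diverges (lim aₙ = 6 ≠ 0)


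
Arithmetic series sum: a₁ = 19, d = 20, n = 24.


aₙ = 19 + (24-1)×20 = 479
Sₙ = n(a₁+aₙ)/2 = 24×(19+479)/2
= 24×498/2 = 5976

S_24 = 5976


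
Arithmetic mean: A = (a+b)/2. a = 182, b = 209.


AM = (182 + 209)/2 = 391/2 = 195.5

AM = 195.5


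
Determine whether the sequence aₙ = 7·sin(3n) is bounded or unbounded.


For all n, -1 ≤ sin(3n) ≤ 1, so -7 ≤ 7·sin(3n) ≤ 7
Lower bound: -7, Upper bound: 7
The sequence IS bounded

Bounded (-7 ≤ aₙ ≤ 7)


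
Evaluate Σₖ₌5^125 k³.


Σₖ₌5^125 k³ = [125·126/2]² − [4·5/2]²
= 62015625 − 100 = 62015525

Σk³ = 62015525


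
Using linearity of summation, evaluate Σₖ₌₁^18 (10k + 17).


Σ(10k+17) = 10·Σk + 17·n
= 10·171 + 17·18
= 1710 + 306 = 2016

Σ = 2016


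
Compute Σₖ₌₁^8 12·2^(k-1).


Sₙ = 12×(2^8 - 1)/(2 - 1)
= 12×(256 - 1)/1
= 12×255/1
= 3060

S_8 = 3060


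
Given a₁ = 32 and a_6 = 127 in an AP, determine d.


d = (aₙ - a₁)/(n-1)
= (127 - 32)/(6-1)
= 95/5 = 19

d = 19


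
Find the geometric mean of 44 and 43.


GM = √(44×43) = √1892 = 43.4971

GM = 43.4971


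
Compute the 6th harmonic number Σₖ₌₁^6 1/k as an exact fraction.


H_6 = 1/1 + 1/2 + 1/3 + 1/4 + 1/5 + 1/6
= 49/20
≈ 2.45

H_6 = 49/20 ≈ 2.45


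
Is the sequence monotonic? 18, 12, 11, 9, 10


Differences: -6, -1, -2, 1
Difference at position 4 is +1 (> 0) but position 1 is -6 (< 0) — sequence both rises and falls
→ NOT monotonic

Not monotonic


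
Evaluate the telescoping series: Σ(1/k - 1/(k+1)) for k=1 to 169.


Telescoping: adjacent terms cancel.
= 1/1 - 1/170
= 1 - 1/170 = 169/170

Sum = 169/170


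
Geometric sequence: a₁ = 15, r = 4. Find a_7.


aₙ = a₁·r^(n-1)
= 15×4^6
= 15×4096
= 61440

a_7 = 61440


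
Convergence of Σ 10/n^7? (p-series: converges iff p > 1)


p-series test: Σ c/n^p converges if p > 1, diverges if p ≤ 1 (constant c > 0 doesn't affect convergence).
p = 7
7 > 1 → CONVERGES

Converges (p = 7 > 1)


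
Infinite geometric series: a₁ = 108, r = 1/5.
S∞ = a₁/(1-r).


S∞ = a₁/(1-r) = 108/(1 - 1/5)
= 108/(4/5)
= 135

S∞ = 135


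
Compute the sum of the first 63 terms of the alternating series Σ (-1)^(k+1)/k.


S = 1 - 1/2 + 1/3 - 1/4 + 1/5 - 1/6 + 1/7 - 1/8 ± ...
= 0.701
(Full series converges to +ln(2) ≈ +0.6931)

S_63 = 0.701


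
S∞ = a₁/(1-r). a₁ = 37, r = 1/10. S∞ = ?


S∞ = a₁/(1-r) = 37/(1 - 1/10)
= 37/(9/10)
= 370/9

S∞ = 370/9


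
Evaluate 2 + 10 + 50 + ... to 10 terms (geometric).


Sₙ = 2×(5^10 - 1)/(5 - 1)
= 2×(9765625 - 1)/4
= 2×9765624/4
= 4882812

S_10 = 4882812


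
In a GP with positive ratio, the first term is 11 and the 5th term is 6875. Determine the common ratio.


r^(n-1) = aₙ/a₁
r^4 = 6875/11 = 625
r = 625^(1/4)
= ±5; taking r > 0 gives r = 5

r = 5


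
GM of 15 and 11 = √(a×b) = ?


GM = √(15×11) = √165 = 12.8452

GM = 12.8452


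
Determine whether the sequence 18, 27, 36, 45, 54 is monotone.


Differences: 9, 9, 9, 9
All differences > 0 → strictly INCREASING

Monotonically increasing


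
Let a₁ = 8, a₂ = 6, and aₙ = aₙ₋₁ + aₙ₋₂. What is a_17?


Computing iteratively: 8, 6, 14, 20, 34, 54, 88, 142, 230, 372, 602, 974, ...
a_17 = 10802

a_17 = 10802


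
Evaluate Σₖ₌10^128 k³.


Σₖ₌10^128 k³ = [128·129/2]² − [9·10/2]²
= 68161536 − 2025 = 68159511

Σk³ = 68159511


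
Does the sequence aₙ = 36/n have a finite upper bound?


a₁ = 36, a₂ = 36/2, a₃ = 36/3, ...
0 < aₙ ≤ 36 for all n ≥ 1
Lower bound: 0, Upper bound: 36
The sequence IS bounded

Bounded (0 < aₙ ≤ 36)


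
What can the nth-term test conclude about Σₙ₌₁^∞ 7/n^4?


lim(n→∞) 7/n^4 = 0
lim aₙ = 0 → nth-term test is INCONCLUSIVE
(Need other tests; this is actually a convergent p-series with p=4 > 1)

Inconclusive (lim aₙ = 0; need another test)


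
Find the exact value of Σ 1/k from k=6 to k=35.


Σₖ₌6^35 1/k = 1/6 + 1/7 + 1/8 + ... + 1/35
= 24462593109589/13127595717600
≈ 1.8634

Sum = 24462593109589/13127595717600 ≈ 1.8634


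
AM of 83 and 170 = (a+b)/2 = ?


AM = (83 + 170)/2 = 253/2 = 126.5

AM = 126.5


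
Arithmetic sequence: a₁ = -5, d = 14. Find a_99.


aₙ = a₁ + (n-1)d
= -5 + (99-1)×14
= -5 + 1372
= 1367

a_99 = 1367


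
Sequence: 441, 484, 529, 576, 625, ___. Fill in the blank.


Pattern: perfect squares: n²
Terms: 441, 484, 529, 576, 625
Next term = 676

Next term = 676


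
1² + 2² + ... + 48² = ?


n = 48
n(n+1)(2n+1)/6 = 48×49×97/6
= 228144/6 = 38024

Σk² = 38024


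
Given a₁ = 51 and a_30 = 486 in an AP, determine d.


d = (aₙ - a₁)/(n-1)
= (486 - 51)/(30-1)
= 435/29 = 15

d = 15


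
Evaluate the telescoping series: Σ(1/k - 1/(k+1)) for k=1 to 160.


Telescoping: adjacent terms cancel.
= 1/1 - 1/161
= 1 - 1/161 = 160/161

Sum = 160/161


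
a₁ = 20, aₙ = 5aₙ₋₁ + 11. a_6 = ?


Computing step by step:
a_1 = 20
a_2 = 111
a_3 = 566
a_4 = 2841
a_5 = 14216
a_6 = 71091


a_6 = 71091


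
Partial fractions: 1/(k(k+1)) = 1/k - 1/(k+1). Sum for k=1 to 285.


1/(k(k+1)) = 1/k - 1/(k+1) (partial fractions)
Telescoping: Σ = 1 - 1/286 = 285/286

Sum = 285/286


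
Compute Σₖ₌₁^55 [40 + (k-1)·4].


aₙ = 40 + (55-1)×4 = 256
Sₙ = n(a₁+aₙ)/2 = 55×(40+256)/2
= 55×296/2 = 8140

S_55 = 8140


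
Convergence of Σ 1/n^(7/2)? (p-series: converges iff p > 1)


p-series test: Σ c/n^p converges if p > 1, diverges if p ≤ 1 (constant c > 0 doesn't affect convergence).
p = 7/2
7/2 > 1 → CONVERGES

Converges (p = 7/2 > 1)
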